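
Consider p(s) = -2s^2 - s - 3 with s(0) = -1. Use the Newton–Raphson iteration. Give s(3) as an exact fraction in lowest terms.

73/1659

p'(s) = -4s - 1.
p(-1) = -4, p'(-1) = 3, so s(1) = (-1) - (-4)/3 = 1/3.
p(1/3) = -32/9, p'(1/3) = -7/3, so s(2) = (1/3) - (-32/9)/(-7/3) = -25/21.
p(-25/21) = -2048/441, p'(-25/21) = 79/21, so s(3) = (-25/21) - (-2048/441)/(79/21) = 73/1659.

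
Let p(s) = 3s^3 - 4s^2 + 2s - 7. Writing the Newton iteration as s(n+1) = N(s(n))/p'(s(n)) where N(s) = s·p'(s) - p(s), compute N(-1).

p'(s) = 9s^2 - 8s + 2.
N(s) = s·p'(s) - p(s) = s·(9s^2 - 8s + 2) - (3s^3 - 4s^2 + 2s - 7) = 6s^3 - 4s^2 + 7.
N(-1) = -3.

-3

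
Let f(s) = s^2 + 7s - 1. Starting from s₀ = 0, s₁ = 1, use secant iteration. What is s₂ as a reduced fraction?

1/8

f(0) = -1, f(1) = 7. s₂ = 1 - 7·(1 - 0)/(7 - (-1)) = 1/8.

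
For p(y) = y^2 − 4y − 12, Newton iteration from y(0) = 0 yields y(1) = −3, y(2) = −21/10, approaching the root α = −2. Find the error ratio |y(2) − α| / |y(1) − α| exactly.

y(1) − α = −3 − (−2) = −3 + 2 = −1, so |y(1) − α| = 1.
y(2) − α = −21/10 − (−2) = −21/10 + 2 = −1/10, so |y(2) − α| = 1/10.
Ratio = (1/10) / 1 = 1/10.

1/10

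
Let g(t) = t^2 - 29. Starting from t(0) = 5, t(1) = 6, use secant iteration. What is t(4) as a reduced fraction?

g(5) = -4, g(6) = 7. t(2) = 6 - 7·(6 - 5)/(7 - (-4)) = 59/11.
g(6) = 7, g(59/11) = -28/121. t(3) = (59/11) - (-28/121)·((59/11) - 6)/((-28/121) - 7) = 673/125.
g(59/11) = -28/121, g(673/125) = -196/15625. t(4) = (673/125) - (-196/15625)·((673/125) - (59/11))/((-196/15625) - (-28/121)) = 39791/7389.

39791/7389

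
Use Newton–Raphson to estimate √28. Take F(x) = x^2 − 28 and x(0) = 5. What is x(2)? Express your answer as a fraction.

F'(x) = 2x.
F(5) = −3, F'(5) = 10, so x(1) = 5 − (−3)/10 = 53/10.
F(53/10) = 9/100, F'(53/10) = 53/5, so x(2) = (53/10) − (9/100)/(53/5) = 5609/1060.

5609/1060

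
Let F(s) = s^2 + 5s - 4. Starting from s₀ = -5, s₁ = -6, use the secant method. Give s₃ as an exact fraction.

F(-5) = -4, F(-6) = 2. s₂ = (-6) - 2·((-6) - (-5))/(2 - (-4)) = -17/3.
F(-6) = 2, F(-17/3) = -2/9. s₃ = (-17/3) - (-2/9)·((-17/3) - (-6))/((-2/9) - 2) = -57/10.

-57/10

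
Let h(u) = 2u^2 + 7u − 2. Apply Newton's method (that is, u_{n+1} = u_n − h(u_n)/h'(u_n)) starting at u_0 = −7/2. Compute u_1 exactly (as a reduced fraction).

h'(u) = 4u + 7.
h(−7/2) = −2, h'(−7/2) = −7, so u_1 = (−7/2) − (−2)/(−7) = −53/14.

−53/14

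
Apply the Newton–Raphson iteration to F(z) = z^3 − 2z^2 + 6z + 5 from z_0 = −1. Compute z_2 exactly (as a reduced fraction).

−14549/22425

F'(z) = 3z^2 − 4z + 6.
F(−1) = −4, F'(−1) = 13, so z_1 = (−1) − (−4)/13 = −9/13.
F(−9/13) = −976/2197, F'(−9/13) = 1725/169, so z_2 = (−9/13) − (−976/2197)/(1725/169) = −14549/22425.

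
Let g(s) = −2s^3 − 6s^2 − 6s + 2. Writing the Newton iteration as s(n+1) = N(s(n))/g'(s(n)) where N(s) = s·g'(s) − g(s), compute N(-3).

52

g'(s) = −6s^2 − 12s − 6.
N(s) = s·g'(s) − g(s) = s·(−6s^2 − 12s − 6) − (−2s^3 − 6s^2 − 6s + 2) = −4s^3 − 6s^2 − 2.
N(-3) = 52.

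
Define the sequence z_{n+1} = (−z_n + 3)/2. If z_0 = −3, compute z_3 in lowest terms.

3/2

z_1 = (−(−3) + 3)/2 = 3.
z_2 = (−3 + 3)/2 = 0.
z_3 = (−0 + 3)/2 = 3/2.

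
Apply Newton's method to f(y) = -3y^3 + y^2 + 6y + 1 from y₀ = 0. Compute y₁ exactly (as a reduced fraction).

-1/6

f'(y) = -9y^2 + 2y + 6.
f(0) = 1, f'(0) = 6, so y₁ = 0 - 1/6 = -1/6.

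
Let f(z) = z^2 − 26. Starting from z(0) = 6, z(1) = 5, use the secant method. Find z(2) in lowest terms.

56/11

f(6) = 10, f(5) = −1. z(2) = 5 − (−1)·(5 − 6)/((−1) − 10) = 56/11.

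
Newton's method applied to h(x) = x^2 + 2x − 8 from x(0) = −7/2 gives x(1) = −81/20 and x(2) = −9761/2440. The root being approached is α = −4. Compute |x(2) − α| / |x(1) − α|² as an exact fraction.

10/61

x(1) − α = −81/20 − (−4) = −81/20 + 4 = −1/20, so |x(1) − α| = 1/20.
x(2) − α = −9761/2440 − (−4) = −9761/2440 + 4 = −1/2440, so |x(2) − α| = 1/2440.
|x(1) − α|² = 1/400.
Ratio = (1/2440) / (1/400) = 10/61.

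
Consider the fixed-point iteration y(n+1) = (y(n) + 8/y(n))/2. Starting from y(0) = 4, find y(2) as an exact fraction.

y(1) = (4 + 8/4)/2 = 3.
y(2) = (3 + 8/3)/2 = 17/6.

17/6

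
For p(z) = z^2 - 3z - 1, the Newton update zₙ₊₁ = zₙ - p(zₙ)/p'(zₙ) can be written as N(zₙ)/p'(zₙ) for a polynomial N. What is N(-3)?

10

p'(z) = 2z - 3.
N(z) = z·p'(z) - p(z) = z·(2z - 3) - (z^2 - 3z - 1) = z^2 + 1.
N(-3) = 10.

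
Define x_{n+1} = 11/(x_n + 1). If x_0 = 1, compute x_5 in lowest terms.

1958/563

x_1 = 11/(1 + 1) = 11/2.
x_2 = 11/(11/2 + 1) = 22/13.
x_3 = 11/(22/13 + 1) = 143/35.
x_4 = 11/(143/35 + 1) = 385/178.
x_5 = 11/(385/178 + 1) = 1958/563.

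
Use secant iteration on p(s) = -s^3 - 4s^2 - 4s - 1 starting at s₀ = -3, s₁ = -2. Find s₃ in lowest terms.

-23/7

p(-3) = 2, p(-2) = -1. s₂ = (-2) - (-1)·((-2) - (-3))/((-1) - 2) = -7/3.
p(-2) = -1, p(-7/3) = -20/27. s₃ = (-7/3) - (-20/27)·((-7/3) - (-2))/((-20/27) - (-1)) = -23/7.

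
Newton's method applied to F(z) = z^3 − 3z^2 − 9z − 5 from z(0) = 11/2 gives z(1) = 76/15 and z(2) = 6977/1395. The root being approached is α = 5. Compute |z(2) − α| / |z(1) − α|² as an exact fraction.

z(1) − α = 76/15 − 5 = 1/15, so |z(1) − α| = 1/15.
z(2) − α = 6977/1395 − 5 = 2/1395, so |z(2) − α| = 2/1395.
|z(1) − α|² = 1/225.
Ratio = (2/1395) / (1/225) = 10/31.

10/31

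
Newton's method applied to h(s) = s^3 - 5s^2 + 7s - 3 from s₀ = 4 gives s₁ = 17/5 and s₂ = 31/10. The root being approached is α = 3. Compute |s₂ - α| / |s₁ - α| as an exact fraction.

1/4

s₁ - α = 17/5 - 3 = 2/5, so |s₁ - α| = 2/5.
s₂ - α = 31/10 - 3 = 1/10, so |s₂ - α| = 1/10.
Ratio = (1/10) / (2/5) = 1/4.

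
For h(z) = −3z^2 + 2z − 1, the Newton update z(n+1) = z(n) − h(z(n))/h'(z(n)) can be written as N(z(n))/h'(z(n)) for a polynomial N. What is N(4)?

h'(z) = −6z + 2.
N(z) = z·h'(z) − h(z) = z·(−6z + 2) − (−3z^2 + 2z − 1) = −3z^2 + 1.
N(4) = −47.

−47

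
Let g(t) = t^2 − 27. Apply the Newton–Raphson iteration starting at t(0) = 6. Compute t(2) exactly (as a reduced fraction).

g'(t) = 2t.
g(6) = 9, g'(6) = 12, so t(1) = 6 − 9/12 = 21/4.
g(21/4) = 9/16, g'(21/4) = 21/2, so t(2) = (21/4) − (9/16)/(21/2) = 291/56.

291/56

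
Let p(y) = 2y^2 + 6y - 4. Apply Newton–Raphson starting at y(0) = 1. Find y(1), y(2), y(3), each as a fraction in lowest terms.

y(1) = 3/5, y(2) = 59/105, y(3) = 25531/45465

p'(y) = 4y + 6.
p(1) = 4, p'(1) = 10, so y(1) = 1 - 4/10 = 3/5.
p(3/5) = 8/25, p'(3/5) = 42/5, so y(2) = (3/5) - (8/25)/(42/5) = 59/105.
p(59/105) = 32/11025, p'(59/105) = 866/105, so y(3) = (59/105) - (32/11025)/(866/105) = 25531/45465.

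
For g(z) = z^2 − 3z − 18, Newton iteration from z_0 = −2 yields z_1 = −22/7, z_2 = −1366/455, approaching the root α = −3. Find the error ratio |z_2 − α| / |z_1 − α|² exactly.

7/65

z_1 − α = −22/7 − (−3) = −22/7 + 3 = −1/7, so |z_1 − α| = 1/7.
z_2 − α = −1366/455 − (−3) = −1366/455 + 3 = −1/455, so |z_2 − α| = 1/455.
|z_1 − α|² = 1/49.
Ratio = (1/455) / (1/49) = 7/65.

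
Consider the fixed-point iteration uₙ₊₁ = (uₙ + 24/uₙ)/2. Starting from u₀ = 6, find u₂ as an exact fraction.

49/10

u₁ = (6 + 24/6)/2 = 5.
u₂ = (5 + 24/5)/2 = 49/10.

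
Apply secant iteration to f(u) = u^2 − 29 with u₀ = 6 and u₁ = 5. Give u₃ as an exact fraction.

f(6) = 7, f(5) = −4. u₂ = 5 − (−4)·(5 − 6)/((−4) − 7) = 59/11.
f(5) = −4, f(59/11) = −28/121. u₃ = (59/11) − (−28/121)·((59/11) − 5)/((−28/121) − (−4)) = 307/57.

307/57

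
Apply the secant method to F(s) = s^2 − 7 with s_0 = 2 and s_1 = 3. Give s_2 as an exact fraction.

13/5

F(2) = −3, F(3) = 2. s_2 = 3 − 2·(3 − 2)/(2 − (−3)) = 13/5.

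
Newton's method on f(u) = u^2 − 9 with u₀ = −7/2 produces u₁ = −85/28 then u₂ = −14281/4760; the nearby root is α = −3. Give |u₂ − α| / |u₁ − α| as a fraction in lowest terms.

1/170

u₁ − α = −85/28 − (−3) = −85/28 + 3 = −1/28, so |u₁ − α| = 1/28.
u₂ − α = −14281/4760 − (−3) = −14281/4760 + 3 = −1/4760, so |u₂ − α| = 1/4760.
Ratio = (1/4760) / (1/28) = 1/170.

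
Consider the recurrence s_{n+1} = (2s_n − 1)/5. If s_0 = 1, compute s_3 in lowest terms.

s_1 = (2·1 − 1)/5 = 1/5.
s_2 = (2·(1/5) − 1)/5 = −3/25.
s_3 = (2·(−3/25) − 1)/5 = −31/125.

−31/125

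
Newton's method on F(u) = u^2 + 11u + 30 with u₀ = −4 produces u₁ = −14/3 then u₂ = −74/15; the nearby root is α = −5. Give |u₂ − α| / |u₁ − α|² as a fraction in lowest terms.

u₁ − α = −14/3 − (−5) = −14/3 + 5 = 1/3, so |u₁ − α| = 1/3.
u₂ − α = −74/15 − (−5) = −74/15 + 5 = 1/15, so |u₂ − α| = 1/15.
|u₁ − α|² = 1/9.
Ratio = (1/15) / (1/9) = 3/5.

3/5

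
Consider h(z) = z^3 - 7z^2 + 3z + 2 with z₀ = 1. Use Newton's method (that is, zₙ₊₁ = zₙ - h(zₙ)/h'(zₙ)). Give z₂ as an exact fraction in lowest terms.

1541/1780

h'(z) = 3z^2 - 14z + 3.
h(1) = -1, h'(1) = -8, so z₁ = 1 - (-1)/(-8) = 7/8.
h(7/8) = -33/512, h'(7/8) = -445/64, so z₂ = (7/8) - (-33/512)/(-445/64) = 1541/1780.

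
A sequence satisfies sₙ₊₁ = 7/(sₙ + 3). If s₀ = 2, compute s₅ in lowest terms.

s₁ = 7/(2 + 3) = 7/5.
s₂ = 7/(7/5 + 3) = 35/22.
s₃ = 7/(35/22 + 3) = 154/101.
s₄ = 7/(154/101 + 3) = 707/457.
s₅ = 7/(707/457 + 3) = 3199/2078.

3199/2078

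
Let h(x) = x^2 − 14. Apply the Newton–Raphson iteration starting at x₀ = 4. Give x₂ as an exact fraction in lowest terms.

449/120

h'(x) = 2x.
h(4) = 2, h'(4) = 8, so x₁ = 4 − 2/8 = 15/4.
h(15/4) = 1/16, h'(15/4) = 15/2, so x₂ = (15/4) − (1/16)/(15/2) = 449/120.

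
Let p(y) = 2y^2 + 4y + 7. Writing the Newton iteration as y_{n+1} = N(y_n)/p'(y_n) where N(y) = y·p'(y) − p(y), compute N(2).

1

p'(y) = 4y + 4.
N(y) = y·p'(y) − p(y) = y·(4y + 4) − (2y^2 + 4y + 7) = 2y^2 − 7.
N(2) = 1.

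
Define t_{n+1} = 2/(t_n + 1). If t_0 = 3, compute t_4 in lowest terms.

t_1 = 2/(3 + 1) = 1/2.
t_2 = 2/(1/2 + 1) = 4/3.
t_3 = 2/(4/3 + 1) = 6/7.
t_4 = 2/(6/7 + 1) = 14/13.

14/13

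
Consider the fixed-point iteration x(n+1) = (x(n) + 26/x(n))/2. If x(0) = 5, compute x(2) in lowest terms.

x(1) = (5 + 26/5)/2 = 51/10.
x(2) = (51/10 + 26/(51/10))/2 = 5201/1020.

5201/1020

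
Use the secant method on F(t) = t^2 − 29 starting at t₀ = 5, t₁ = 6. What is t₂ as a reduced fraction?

F(5) = −4, F(6) = 7. t₂ = 6 − 7·(6 − 5)/(7 − (−4)) = 59/11.

59/11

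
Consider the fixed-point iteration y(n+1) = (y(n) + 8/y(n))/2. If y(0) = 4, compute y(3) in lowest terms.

577/204

y(1) = (4 + 8/4)/2 = 3.
y(2) = (3 + 8/3)/2 = 17/6.
y(3) = (17/6 + 8/(17/6))/2 = 577/204.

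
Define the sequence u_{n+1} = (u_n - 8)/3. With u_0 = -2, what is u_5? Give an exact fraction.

-970/243

u_1 = ((-2) - 8)/3 = -10/3.
u_2 = ((-10/3) - 8)/3 = -34/9.
u_3 = ((-34/9) - 8)/3 = -106/27.
u_4 = ((-106/27) - 8)/3 = -322/81.
u_5 = ((-322/81) - 8)/3 = -970/243.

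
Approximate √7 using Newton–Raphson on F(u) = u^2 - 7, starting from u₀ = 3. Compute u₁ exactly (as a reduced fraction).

F'(u) = 2u.
F(3) = 2, F'(3) = 6, so u₁ = 3 - 2/6 = 8/3.

8/3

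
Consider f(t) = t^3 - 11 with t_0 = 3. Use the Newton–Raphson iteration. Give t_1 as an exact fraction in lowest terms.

65/27

f'(t) = 3t^2.
f(3) = 16, f'(3) = 27, so t_1 = 3 - 16/27 = 65/27.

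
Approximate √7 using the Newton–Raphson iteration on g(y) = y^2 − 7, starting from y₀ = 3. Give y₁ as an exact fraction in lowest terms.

g'(y) = 2y.
g(3) = 2, g'(3) = 6, so y₁ = 3 − 2/6 = 8/3.

8/3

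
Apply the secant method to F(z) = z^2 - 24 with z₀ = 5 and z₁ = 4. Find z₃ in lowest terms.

F(5) = 1, F(4) = -8. z₂ = 4 - (-8)·(4 - 5)/((-8) - 1) = 44/9.
F(4) = -8, F(44/9) = -8/81. z₃ = (44/9) - (-8/81)·((44/9) - 4)/((-8/81) - (-8)) = 49/10.

49/10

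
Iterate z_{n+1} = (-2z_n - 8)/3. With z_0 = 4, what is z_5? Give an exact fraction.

z_1 = (-2·4 - 8)/3 = -16/3.
z_2 = (-2·(-16/3) - 8)/3 = 8/9.
z_3 = (-2·(8/9) - 8)/3 = -88/27.
z_4 = (-2·(-88/27) - 8)/3 = -40/81.
z_5 = (-2·(-40/81) - 8)/3 = -568/243.

-568/243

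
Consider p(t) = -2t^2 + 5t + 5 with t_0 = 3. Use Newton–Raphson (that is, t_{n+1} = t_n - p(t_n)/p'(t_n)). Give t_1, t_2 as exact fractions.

p'(t) = -4t + 5.
p(3) = 2, p'(3) = -7, so t_1 = 3 - 2/(-7) = 23/7.
p(23/7) = -8/49, p'(23/7) = -57/7, so t_2 = (23/7) - (-8/49)/(-57/7) = 1303/399.

t_1 = 23/7, t_2 = 1303/399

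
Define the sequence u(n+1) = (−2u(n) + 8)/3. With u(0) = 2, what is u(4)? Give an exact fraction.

136/81

u(1) = (−2·2 + 8)/3 = 4/3.
u(2) = (−2·(4/3) + 8)/3 = 16/9.
u(3) = (−2·(16/9) + 8)/3 = 40/27.
u(4) = (−2·(40/27) + 8)/3 = 136/81.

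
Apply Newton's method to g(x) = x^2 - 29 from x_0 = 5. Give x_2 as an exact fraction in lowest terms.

g'(x) = 2x.
g(5) = -4, g'(5) = 10, so x_1 = 5 - (-4)/10 = 27/5.
g(27/5) = 4/25, g'(27/5) = 54/5, so x_2 = (27/5) - (4/25)/(54/5) = 727/135.

727/135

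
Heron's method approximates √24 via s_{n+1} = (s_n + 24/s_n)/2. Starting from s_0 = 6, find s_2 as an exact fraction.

49/10

s_1 = (6 + 24/6)/2 = 5.
s_2 = (5 + 24/5)/2 = 49/10.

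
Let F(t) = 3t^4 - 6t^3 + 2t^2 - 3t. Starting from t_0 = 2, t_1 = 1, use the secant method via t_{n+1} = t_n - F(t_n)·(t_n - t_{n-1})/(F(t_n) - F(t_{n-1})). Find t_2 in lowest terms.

5/3

F(2) = 2, F(1) = -4. t_2 = 1 - (-4)·(1 - 2)/((-4) - 2) = 5/3.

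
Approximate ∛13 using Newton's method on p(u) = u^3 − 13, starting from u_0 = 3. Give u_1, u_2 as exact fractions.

p'(u) = 3u^2.
p(3) = 14, p'(3) = 27, so u_1 = 3 − 14/27 = 67/27.
p(67/27) = 44884/19683, p'(67/27) = 4489/243, so u_2 = (67/27) − (44884/19683)/(4489/243) = 857405/363609.

u_1 = 67/27, u_2 = 857405/363609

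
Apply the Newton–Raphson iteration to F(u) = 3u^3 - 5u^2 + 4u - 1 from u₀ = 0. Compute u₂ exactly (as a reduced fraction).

F'(u) = 9u^2 - 10u + 4.
F(0) = -1, F'(0) = 4, so u₁ = 0 - (-1)/4 = 1/4.
F(1/4) = -17/64, F'(1/4) = 33/16, so u₂ = (1/4) - (-17/64)/(33/16) = 25/66.

25/66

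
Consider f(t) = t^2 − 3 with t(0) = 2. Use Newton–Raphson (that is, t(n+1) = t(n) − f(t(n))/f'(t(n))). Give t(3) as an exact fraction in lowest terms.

18817/10864

f'(t) = 2t.
f(2) = 1, f'(2) = 4, so t(1) = 2 − 1/4 = 7/4.
f(7/4) = 1/16, f'(7/4) = 7/2, so t(2) = (7/4) − (1/16)/(7/2) = 97/56.
f(97/56) = 1/3136, f'(97/56) = 97/28, so t(3) = (97/56) − (1/3136)/(97/28) = 18817/10864.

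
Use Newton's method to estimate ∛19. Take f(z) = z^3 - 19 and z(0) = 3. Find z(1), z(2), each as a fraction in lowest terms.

f'(z) = 3z^2.
f(3) = 8, f'(3) = 27, so z(1) = 3 - 8/27 = 73/27.
f(73/27) = 15040/19683, f'(73/27) = 5329/243, so z(2) = (73/27) - (15040/19683)/(5329/243) = 1152011/431649.

z(1) = 73/27, z(2) = 1152011/431649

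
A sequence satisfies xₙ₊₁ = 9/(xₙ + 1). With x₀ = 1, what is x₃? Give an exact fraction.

x₁ = 9/(1 + 1) = 9/2.
x₂ = 9/(9/2 + 1) = 18/11.
x₃ = 9/(18/11 + 1) = 99/29.

99/29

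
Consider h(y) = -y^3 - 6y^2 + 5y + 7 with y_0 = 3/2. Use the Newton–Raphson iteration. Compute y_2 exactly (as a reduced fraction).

h'(y) = -3y^2 - 12y + 5.
h(3/2) = -19/8, h'(3/2) = -79/4, so y_1 = (3/2) - (-19/8)/(-79/4) = 109/79.
h(109/79) = -74005/493039, h'(109/79) = -107770/6241, so y_2 = (109/79) - (-74005/493039)/(-107770/6241) = 2334585/1702766.

2334585/1702766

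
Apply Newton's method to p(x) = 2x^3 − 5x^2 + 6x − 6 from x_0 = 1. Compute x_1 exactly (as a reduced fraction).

5/2

p'(x) = 6x^2 − 10x + 6.
p(1) = −3, p'(1) = 2, so x_1 = 1 − (−3)/2 = 5/2.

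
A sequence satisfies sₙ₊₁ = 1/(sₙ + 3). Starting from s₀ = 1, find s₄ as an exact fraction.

s₁ = 1/(1 + 3) = 1/4.
s₂ = 1/(1/4 + 3) = 4/13.
s₃ = 1/(4/13 + 3) = 13/43.
s₄ = 1/(13/43 + 3) = 43/142.

43/142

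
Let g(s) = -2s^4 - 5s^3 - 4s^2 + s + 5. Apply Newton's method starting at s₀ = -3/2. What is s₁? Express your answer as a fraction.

-17/10

g'(s) = -8s^3 - 15s^2 - 8s + 1.
g(-3/2) = 5/4, g'(-3/2) = 25/4, so s₁ = (-3/2) - (5/4)/(25/4) = -17/10.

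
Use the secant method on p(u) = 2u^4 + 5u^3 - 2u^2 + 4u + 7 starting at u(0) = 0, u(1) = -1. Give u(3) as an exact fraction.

-8575/10033

p(0) = 7, p(-1) = -2. u(2) = (-1) - (-2)·((-1) - 0)/((-2) - 7) = -7/9.
p(-1) = -2, p(-7/9) = 6944/6561. u(3) = (-7/9) - (6944/6561)·((-7/9) - (-1))/((6944/6561) - (-2)) = -8575/10033.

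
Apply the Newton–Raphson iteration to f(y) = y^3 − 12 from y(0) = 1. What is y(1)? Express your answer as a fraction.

14/3

f'(y) = 3y^2.
f(1) = −11, f'(1) = 3, so y(1) = 1 − (−11)/3 = 14/3.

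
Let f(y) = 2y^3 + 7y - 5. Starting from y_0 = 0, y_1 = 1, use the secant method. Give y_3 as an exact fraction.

f(0) = -5, f(1) = 4. y_2 = 1 - 4·(1 - 0)/(4 - (-5)) = 5/9.
f(1) = 4, f(5/9) = -560/729. y_3 = (5/9) - (-560/729)·((5/9) - 1)/((-560/729) - 4) = 545/869.

545/869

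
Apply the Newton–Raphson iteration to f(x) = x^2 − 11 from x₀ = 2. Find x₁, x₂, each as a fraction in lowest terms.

f'(x) = 2x.
f(2) = −7, f'(2) = 4, so x₁ = 2 − (−7)/4 = 15/4.
f(15/4) = 49/16, f'(15/4) = 15/2, so x₂ = (15/4) − (49/16)/(15/2) = 401/120.

x₁ = 15/4, x₂ = 401/120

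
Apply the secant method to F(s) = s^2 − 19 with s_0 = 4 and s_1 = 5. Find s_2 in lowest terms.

F(4) = −3, F(5) = 6. s_2 = 5 − 6·(5 − 4)/(6 − (−3)) = 13/3.

13/3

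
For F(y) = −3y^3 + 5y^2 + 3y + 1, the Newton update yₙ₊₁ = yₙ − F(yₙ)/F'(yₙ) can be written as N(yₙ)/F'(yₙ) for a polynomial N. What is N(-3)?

206

F'(y) = −9y^2 + 10y + 3.
N(y) = y·F'(y) − F(y) = y·(−9y^2 + 10y + 3) − (−3y^3 + 5y^2 + 3y + 1) = −6y^3 + 5y^2 − 1.
N(-3) = 206.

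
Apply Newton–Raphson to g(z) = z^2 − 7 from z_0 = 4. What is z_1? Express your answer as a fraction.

23/8

g'(z) = 2z.
g(4) = 9, g'(4) = 8, so z_1 = 4 − 9/8 = 23/8.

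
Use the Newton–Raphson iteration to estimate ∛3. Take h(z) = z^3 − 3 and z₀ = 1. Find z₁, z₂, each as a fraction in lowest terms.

z₁ = 5/3, z₂ = 331/225

h'(z) = 3z^2.
h(1) = −2, h'(1) = 3, so z₁ = 1 − (−2)/3 = 5/3.
h(5/3) = 44/27, h'(5/3) = 25/3, so z₂ = (5/3) − (44/27)/(25/3) = 331/225.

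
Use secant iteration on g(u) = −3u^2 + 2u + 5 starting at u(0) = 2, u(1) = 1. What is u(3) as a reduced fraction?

17/10

g(2) = −3, g(1) = 4. u(2) = 1 − 4·(1 − 2)/(4 − (−3)) = 11/7.
g(1) = 4, g(11/7) = 36/49. u(3) = (11/7) − (36/49)·((11/7) − 1)/((36/49) − 4) = 17/10.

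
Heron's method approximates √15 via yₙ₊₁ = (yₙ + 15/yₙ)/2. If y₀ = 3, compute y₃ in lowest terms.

1921/496

y₁ = (3 + 15/3)/2 = 4.
y₂ = (4 + 15/4)/2 = 31/8.
y₃ = (31/8 + 15/(31/8))/2 = 1921/496.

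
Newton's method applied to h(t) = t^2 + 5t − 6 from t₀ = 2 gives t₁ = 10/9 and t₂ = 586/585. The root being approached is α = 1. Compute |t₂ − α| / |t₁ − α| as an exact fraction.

t₁ − α = 10/9 − 1 = 1/9, so |t₁ − α| = 1/9.
t₂ − α = 586/585 − 1 = 1/585, so |t₂ − α| = 1/585.
Ratio = (1/585) / (1/9) = 1/65.

1/65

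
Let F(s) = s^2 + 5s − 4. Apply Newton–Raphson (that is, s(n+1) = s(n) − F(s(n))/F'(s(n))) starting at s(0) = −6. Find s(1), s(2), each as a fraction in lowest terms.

s(1) = −40/7, s(2) = −1796/315

F'(s) = 2s + 5.
F(−6) = 2, F'(−6) = −7, so s(1) = (−6) − 2/(−7) = −40/7.
F(−40/7) = 4/49, F'(−40/7) = −45/7, so s(2) = (−40/7) − (4/49)/(−45/7) = −1796/315.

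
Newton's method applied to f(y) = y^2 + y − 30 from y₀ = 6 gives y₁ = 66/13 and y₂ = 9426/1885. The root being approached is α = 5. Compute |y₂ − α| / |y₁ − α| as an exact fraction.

1/145

y₁ − α = 66/13 − 5 = 1/13, so |y₁ − α| = 1/13.
y₂ − α = 9426/1885 − 5 = 1/1885, so |y₂ − α| = 1/1885.
Ratio = (1/1885) / (1/13) = 1/145.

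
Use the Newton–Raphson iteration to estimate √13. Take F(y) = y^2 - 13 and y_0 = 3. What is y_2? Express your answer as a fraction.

119/33

F'(y) = 2y.
F(3) = -4, F'(3) = 6, so y_1 = 3 - (-4)/6 = 11/3.
F(11/3) = 4/9, F'(11/3) = 22/3, so y_2 = (11/3) - (4/9)/(22/3) = 119/33.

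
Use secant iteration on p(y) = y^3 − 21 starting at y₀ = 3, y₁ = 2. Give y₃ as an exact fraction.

p(3) = 6, p(2) = −13. y₂ = 2 − (−13)·(2 − 3)/((−13) − 6) = 51/19.
p(2) = −13, p(51/19) = −11388/6859. y₃ = (51/19) − (−11388/6859)·((51/19) − 2)/((−11388/6859) − (−13)) = 16659/5983.

16659/5983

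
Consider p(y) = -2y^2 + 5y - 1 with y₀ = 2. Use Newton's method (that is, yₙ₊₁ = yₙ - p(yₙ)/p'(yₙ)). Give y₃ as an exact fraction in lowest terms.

14321/6279

p'(y) = -4y + 5.
p(2) = 1, p'(2) = -3, so y₁ = 2 - 1/(-3) = 7/3.
p(7/3) = -2/9, p'(7/3) = -13/3, so y₂ = (7/3) - (-2/9)/(-13/3) = 89/39.
p(89/39) = -8/1521, p'(89/39) = -161/39, so y₃ = (89/39) - (-8/1521)/(-161/39) = 14321/6279.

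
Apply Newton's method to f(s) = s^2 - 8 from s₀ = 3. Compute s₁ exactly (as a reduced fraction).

17/6

f'(s) = 2s.
f(3) = 1, f'(3) = 6, so s₁ = 3 - 1/6 = 17/6.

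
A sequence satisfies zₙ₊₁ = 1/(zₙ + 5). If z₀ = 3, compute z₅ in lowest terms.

z₁ = 1/(3 + 5) = 1/8.
z₂ = 1/(1/8 + 5) = 8/41.
z₃ = 1/(8/41 + 5) = 41/213.
z₄ = 1/(41/213 + 5) = 213/1106.
z₅ = 1/(213/1106 + 5) = 1106/5743.

1106/5743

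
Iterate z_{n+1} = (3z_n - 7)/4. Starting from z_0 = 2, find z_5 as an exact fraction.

z_1 = (3·2 - 7)/4 = -1/4.
z_2 = (3·(-1/4) - 7)/4 = -31/16.
z_3 = (3·(-31/16) - 7)/4 = -205/64.
z_4 = (3·(-205/64) - 7)/4 = -1063/256.
z_5 = (3·(-1063/256) - 7)/4 = -4981/1024.

-4981/1024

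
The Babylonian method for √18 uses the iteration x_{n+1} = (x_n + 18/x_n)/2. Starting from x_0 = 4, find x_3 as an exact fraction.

x_1 = (4 + 18/4)/2 = 17/4.
x_2 = (17/4 + 18/(17/4))/2 = 577/136.
x_3 = (577/136 + 18/(577/136))/2 = 665857/156944.

665857/156944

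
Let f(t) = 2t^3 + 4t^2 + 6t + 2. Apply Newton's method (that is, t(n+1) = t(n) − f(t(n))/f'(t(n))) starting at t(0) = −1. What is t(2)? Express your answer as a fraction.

−3/7

f'(t) = 6t^2 + 8t + 6.
f(−1) = −2, f'(−1) = 4, so t(1) = (−1) − (−2)/4 = −1/2.
f(−1/2) = −1/4, f'(−1/2) = 7/2, so t(2) = (−1/2) − (−1/4)/(7/2) = −3/7.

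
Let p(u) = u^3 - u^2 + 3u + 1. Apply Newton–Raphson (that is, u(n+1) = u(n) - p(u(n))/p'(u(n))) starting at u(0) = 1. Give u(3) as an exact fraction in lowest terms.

-8/27

p'(u) = 3u^2 - 2u + 3.
p(1) = 4, p'(1) = 4, so u(1) = 1 - 4/4 = 0.
p(0) = 1, p'(0) = 3, so u(2) = 0 - 1/3 = -1/3.
p(-1/3) = -4/27, p'(-1/3) = 4, so u(3) = (-1/3) - (-4/27)/4 = -8/27.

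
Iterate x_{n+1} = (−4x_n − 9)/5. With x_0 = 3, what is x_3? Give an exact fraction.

x_1 = (−4·3 − 9)/5 = −21/5.
x_2 = (−4·(−21/5) − 9)/5 = 39/25.
x_3 = (−4·(39/25) − 9)/5 = −381/125.

−381/125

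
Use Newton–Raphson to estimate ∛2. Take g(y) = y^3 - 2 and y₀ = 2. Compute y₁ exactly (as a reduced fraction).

g'(y) = 3y^2.
g(2) = 6, g'(2) = 12, so y₁ = 2 - 6/12 = 3/2.

3/2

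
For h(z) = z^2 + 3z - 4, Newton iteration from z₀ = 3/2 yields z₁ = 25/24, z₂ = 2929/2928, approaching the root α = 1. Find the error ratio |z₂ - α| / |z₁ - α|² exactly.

12/61

z₁ - α = 25/24 - 1 = 1/24, so |z₁ - α| = 1/24.
z₂ - α = 2929/2928 - 1 = 1/2928, so |z₂ - α| = 1/2928.
|z₁ - α|² = 1/576.
Ratio = (1/2928) / (1/576) = 12/61.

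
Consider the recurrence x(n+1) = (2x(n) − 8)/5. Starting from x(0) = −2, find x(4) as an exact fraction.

x(1) = (2·(−2) − 8)/5 = −12/5.
x(2) = (2·(−12/5) − 8)/5 = −64/25.
x(3) = (2·(−64/25) − 8)/5 = −328/125.
x(4) = (2·(−328/125) − 8)/5 = −1656/625.

−1656/625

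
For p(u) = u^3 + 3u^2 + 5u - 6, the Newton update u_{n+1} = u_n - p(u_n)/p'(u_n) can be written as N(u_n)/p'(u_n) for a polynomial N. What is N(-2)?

p'(u) = 3u^2 + 6u + 5.
N(u) = u·p'(u) - p(u) = u·(3u^2 + 6u + 5) - (u^3 + 3u^2 + 5u - 6) = 2u^3 + 3u^2 + 6.
N(-2) = 2.

2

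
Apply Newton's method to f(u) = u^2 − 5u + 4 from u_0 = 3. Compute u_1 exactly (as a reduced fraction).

5

f'(u) = 2u − 5.
f(3) = −2, f'(3) = 1, so u_1 = 3 − (−2)/1 = 5.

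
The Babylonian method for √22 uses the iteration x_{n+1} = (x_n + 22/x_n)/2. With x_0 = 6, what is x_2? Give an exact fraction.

1633/348

x_1 = (6 + 22/6)/2 = 29/6.
x_2 = (29/6 + 22/(29/6))/2 = 1633/348.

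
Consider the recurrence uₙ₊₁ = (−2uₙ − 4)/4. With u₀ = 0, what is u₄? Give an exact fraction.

−5/8

u₁ = (−2·0 − 4)/4 = −1.
u₂ = (−2·(−1) − 4)/4 = −1/2.
u₃ = (−2·(−1/2) − 4)/4 = −3/4.
u₄ = (−2·(−3/4) − 4)/4 = −5/8.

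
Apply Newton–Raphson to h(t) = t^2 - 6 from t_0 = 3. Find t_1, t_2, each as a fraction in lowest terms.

h'(t) = 2t.
h(3) = 3, h'(3) = 6, so t_1 = 3 - 3/6 = 5/2.
h(5/2) = 1/4, h'(5/2) = 5, so t_2 = (5/2) - (1/4)/5 = 49/20.

t_1 = 5/2, t_2 = 49/20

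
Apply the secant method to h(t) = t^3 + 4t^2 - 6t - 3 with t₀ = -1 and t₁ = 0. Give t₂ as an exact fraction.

h(-1) = 6, h(0) = -3. t₂ = 0 - (-3)·(0 - (-1))/((-3) - 6) = -1/3.

-1/3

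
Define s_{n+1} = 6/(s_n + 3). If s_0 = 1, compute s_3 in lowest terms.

18/13

s_1 = 6/(1 + 3) = 3/2.
s_2 = 6/(3/2 + 3) = 4/3.
s_3 = 6/(4/3 + 3) = 18/13.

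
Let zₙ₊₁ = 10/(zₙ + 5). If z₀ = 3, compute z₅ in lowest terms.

430/281

z₁ = 10/(3 + 5) = 5/4.
z₂ = 10/(5/4 + 5) = 8/5.
z₃ = 10/(8/5 + 5) = 50/33.
z₄ = 10/(50/33 + 5) = 66/43.
z₅ = 10/(66/43 + 5) = 430/281.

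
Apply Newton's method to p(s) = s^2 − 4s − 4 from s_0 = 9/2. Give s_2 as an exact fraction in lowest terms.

11009/2280

p'(s) = 2s − 4.
p(9/2) = −7/4, p'(9/2) = 5, so s_1 = (9/2) − (−7/4)/5 = 97/20.
p(97/20) = 49/400, p'(97/20) = 57/10, so s_2 = (97/20) − (49/400)/(57/10) = 11009/2280.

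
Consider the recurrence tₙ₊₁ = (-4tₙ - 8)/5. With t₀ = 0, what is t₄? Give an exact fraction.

-328/625

t₁ = (-4·0 - 8)/5 = -8/5.
t₂ = (-4·(-8/5) - 8)/5 = -8/25.
t₃ = (-4·(-8/25) - 8)/5 = -168/125.
t₄ = (-4·(-168/125) - 8)/5 = -328/625.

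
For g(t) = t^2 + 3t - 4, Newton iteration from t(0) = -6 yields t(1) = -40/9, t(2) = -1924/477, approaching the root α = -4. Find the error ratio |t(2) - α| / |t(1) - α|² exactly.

9/53

t(1) - α = -40/9 - (-4) = -40/9 + 4 = -4/9, so |t(1) - α| = 4/9.
t(2) - α = -1924/477 - (-4) = -1924/477 + 4 = -16/477, so |t(2) - α| = 16/477.
|t(1) - α|² = 16/81.
Ratio = (16/477) / (16/81) = 9/53.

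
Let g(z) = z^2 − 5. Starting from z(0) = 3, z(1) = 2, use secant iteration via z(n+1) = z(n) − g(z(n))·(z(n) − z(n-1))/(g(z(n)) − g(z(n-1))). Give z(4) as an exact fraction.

521/233

g(3) = 4, g(2) = −1. z(2) = 2 − (−1)·(2 − 3)/((−1) − 4) = 11/5.
g(2) = −1, g(11/5) = −4/25. z(3) = (11/5) − (−4/25)·((11/5) − 2)/((−4/25) − (−1)) = 47/21.
g(11/5) = −4/25, g(47/21) = 4/441. z(4) = (47/21) − (4/441)·((47/21) − (11/5))/((4/441) − (−4/25)) = 521/233.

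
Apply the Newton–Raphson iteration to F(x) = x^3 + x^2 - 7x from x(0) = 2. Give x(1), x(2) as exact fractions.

F'(x) = 3x^2 + 2x - 7.
F(2) = -2, F'(2) = 9, so x(1) = 2 - (-2)/9 = 20/9.
F(20/9) = 260/729, F'(20/9) = 331/27, so x(2) = (20/9) - (260/729)/(331/27) = 19600/8937.

x(1) = 20/9, x(2) = 19600/8937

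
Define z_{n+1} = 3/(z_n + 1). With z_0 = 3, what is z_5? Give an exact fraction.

z_1 = 3/(3 + 1) = 3/4.
z_2 = 3/(3/4 + 1) = 12/7.
z_3 = 3/(12/7 + 1) = 21/19.
z_4 = 3/(21/19 + 1) = 57/40.
z_5 = 3/(57/40 + 1) = 120/97.

120/97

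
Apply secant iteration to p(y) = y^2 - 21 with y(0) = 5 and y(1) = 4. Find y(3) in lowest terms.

p(5) = 4, p(4) = -5. y(2) = 4 - (-5)·(4 - 5)/((-5) - 4) = 41/9.
p(4) = -5, p(41/9) = -20/81. y(3) = (41/9) - (-20/81)·((41/9) - 4)/((-20/81) - (-5)) = 353/77.

353/77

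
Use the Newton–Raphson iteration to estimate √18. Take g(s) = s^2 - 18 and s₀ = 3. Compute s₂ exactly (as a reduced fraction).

17/4

g'(s) = 2s.
g(3) = -9, g'(3) = 6, so s₁ = 3 - (-9)/6 = 9/2.
g(9/2) = 9/4, g'(9/2) = 9, so s₂ = (9/2) - (9/4)/9 = 17/4.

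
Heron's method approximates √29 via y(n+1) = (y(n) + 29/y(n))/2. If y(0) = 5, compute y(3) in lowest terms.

528527/98145

y(1) = (5 + 29/5)/2 = 27/5.
y(2) = (27/5 + 29/(27/5))/2 = 727/135.
y(3) = (727/135 + 29/(727/135))/2 = 528527/98145.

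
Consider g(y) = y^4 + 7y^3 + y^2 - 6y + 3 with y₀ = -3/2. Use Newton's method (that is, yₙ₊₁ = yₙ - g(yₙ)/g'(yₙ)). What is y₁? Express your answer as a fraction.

g'(y) = 4y^3 + 21y^2 + 2y - 6.
g(-3/2) = -69/16, g'(-3/2) = 99/4, so y₁ = (-3/2) - (-69/16)/(99/4) = -175/132.

-175/132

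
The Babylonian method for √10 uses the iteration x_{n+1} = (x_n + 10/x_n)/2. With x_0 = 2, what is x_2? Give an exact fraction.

89/28

x_1 = (2 + 10/2)/2 = 7/2.
x_2 = (7/2 + 10/(7/2))/2 = 89/28.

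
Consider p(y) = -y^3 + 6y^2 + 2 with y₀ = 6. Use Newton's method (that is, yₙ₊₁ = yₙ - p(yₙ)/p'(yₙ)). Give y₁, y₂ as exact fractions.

p'(y) = -3y^2 + 12y.
p(6) = 2, p'(6) = -36, so y₁ = 6 - 2/(-36) = 109/18.
p(109/18) = -217/5832, p'(109/18) = -4033/108, so y₂ = (109/18) - (-217/5832)/(-4033/108) = 659287/108891.

y₁ = 109/18, y₂ = 659287/108891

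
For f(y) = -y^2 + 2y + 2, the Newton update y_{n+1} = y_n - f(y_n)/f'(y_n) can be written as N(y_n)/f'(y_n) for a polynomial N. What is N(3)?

f'(y) = -2y + 2.
N(y) = y·f'(y) - f(y) = y·(-2y + 2) - (-y^2 + 2y + 2) = -y^2 - 2.
N(3) = -11.

-11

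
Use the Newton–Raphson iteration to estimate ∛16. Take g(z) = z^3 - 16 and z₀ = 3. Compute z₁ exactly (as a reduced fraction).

70/27

g'(z) = 3z^2.
g(3) = 11, g'(3) = 27, so z₁ = 3 - 11/27 = 70/27.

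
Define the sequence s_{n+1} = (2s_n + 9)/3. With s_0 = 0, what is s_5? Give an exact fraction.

s_1 = (2·0 + 9)/3 = 3.
s_2 = (2·3 + 9)/3 = 5.
s_3 = (2·5 + 9)/3 = 19/3.
s_4 = (2·(19/3) + 9)/3 = 65/9.
s_5 = (2·(65/9) + 9)/3 = 211/27.

211/27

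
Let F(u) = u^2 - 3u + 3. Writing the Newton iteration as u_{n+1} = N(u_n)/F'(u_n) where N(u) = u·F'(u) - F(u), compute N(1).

-2

F'(u) = 2u - 3.
N(u) = u·F'(u) - F(u) = u·(2u - 3) - (u^2 - 3u + 3) = u^2 - 3.
N(1) = -2.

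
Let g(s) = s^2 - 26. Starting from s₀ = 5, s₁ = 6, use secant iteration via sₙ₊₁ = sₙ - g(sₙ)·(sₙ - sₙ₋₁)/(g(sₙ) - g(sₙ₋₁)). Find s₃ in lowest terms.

311/61

g(5) = -1, g(6) = 10. s₂ = 6 - 10·(6 - 5)/(10 - (-1)) = 56/11.
g(6) = 10, g(56/11) = -10/121. s₃ = (56/11) - (-10/121)·((56/11) - 6)/((-10/121) - 10) = 311/61.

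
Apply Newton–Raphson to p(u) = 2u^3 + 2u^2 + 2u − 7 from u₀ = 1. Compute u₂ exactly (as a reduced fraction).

p'(u) = 6u^2 + 4u + 2.
p(1) = −1, p'(1) = 12, so u₁ = 1 − (−1)/12 = 13/12.
p(13/12) = 49/864, p'(13/12) = 107/8, so u₂ = (13/12) − (49/864)/(107/8) = 6235/5778.

6235/5778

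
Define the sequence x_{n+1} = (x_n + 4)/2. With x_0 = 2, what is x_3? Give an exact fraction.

x_1 = (2 + 4)/2 = 3.
x_2 = (3 + 4)/2 = 7/2.
x_3 = ((7/2) + 4)/2 = 15/4.

15/4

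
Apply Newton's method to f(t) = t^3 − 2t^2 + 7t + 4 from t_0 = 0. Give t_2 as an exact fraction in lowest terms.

−1724/3521

f'(t) = 3t^2 − 4t + 7.
f(0) = 4, f'(0) = 7, so t_1 = 0 − 4/7 = −4/7.
f(−4/7) = −288/343, f'(−4/7) = 503/49, so t_2 = (−4/7) − (−288/343)/(503/49) = −1724/3521.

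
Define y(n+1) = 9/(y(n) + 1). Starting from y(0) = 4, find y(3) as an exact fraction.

y(1) = 9/(4 + 1) = 9/5.
y(2) = 9/(9/5 + 1) = 45/14.
y(3) = 9/(45/14 + 1) = 126/59.

126/59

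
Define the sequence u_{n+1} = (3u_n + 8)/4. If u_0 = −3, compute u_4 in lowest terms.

1157/256

u_1 = (3·(−3) + 8)/4 = −1/4.
u_2 = (3·(−1/4) + 8)/4 = 29/16.
u_3 = (3·(29/16) + 8)/4 = 215/64.
u_4 = (3·(215/64) + 8)/4 = 1157/256.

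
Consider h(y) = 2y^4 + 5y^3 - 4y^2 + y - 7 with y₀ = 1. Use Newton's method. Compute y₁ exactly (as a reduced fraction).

19/16

h'(y) = 8y^3 + 15y^2 - 8y + 1.
h(1) = -3, h'(1) = 16, so y₁ = 1 - (-3)/16 = 19/16.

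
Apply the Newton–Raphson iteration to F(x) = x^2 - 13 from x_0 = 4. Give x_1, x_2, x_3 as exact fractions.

x_1 = 29/8, x_2 = 1673/464, x_3 = 5597777/1552544

F'(x) = 2x.
F(4) = 3, F'(4) = 8, so x_1 = 4 - 3/8 = 29/8.
F(29/8) = 9/64, F'(29/8) = 29/4, so x_2 = (29/8) - (9/64)/(29/4) = 1673/464.
F(1673/464) = 81/215296, F'(1673/464) = 1673/232, so x_3 = (1673/464) - (81/215296)/(1673/232) = 5597777/1552544.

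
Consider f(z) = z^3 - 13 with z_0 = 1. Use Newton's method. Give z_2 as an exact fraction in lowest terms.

f'(z) = 3z^2.
f(1) = -12, f'(1) = 3, so z_1 = 1 - (-12)/3 = 5.
f(5) = 112, f'(5) = 75, so z_2 = 5 - 112/75 = 263/75.

263/75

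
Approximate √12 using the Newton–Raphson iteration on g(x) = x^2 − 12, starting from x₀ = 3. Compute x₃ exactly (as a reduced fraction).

g'(x) = 2x.
g(3) = −3, g'(3) = 6, so x₁ = 3 − (−3)/6 = 7/2.
g(7/2) = 1/4, g'(7/2) = 7, so x₂ = (7/2) − (1/4)/7 = 97/28.
g(97/28) = 1/784, g'(97/28) = 97/14, so x₃ = (97/28) − (1/784)/(97/14) = 18817/5432.

18817/5432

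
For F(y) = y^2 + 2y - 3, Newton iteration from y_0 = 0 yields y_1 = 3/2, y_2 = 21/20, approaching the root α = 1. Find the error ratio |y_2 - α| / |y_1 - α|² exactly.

y_1 - α = 3/2 - 1 = 1/2, so |y_1 - α| = 1/2.
y_2 - α = 21/20 - 1 = 1/20, so |y_2 - α| = 1/20.
|y_1 - α|² = 1/4.
Ratio = (1/20) / (1/4) = 1/5.

1/5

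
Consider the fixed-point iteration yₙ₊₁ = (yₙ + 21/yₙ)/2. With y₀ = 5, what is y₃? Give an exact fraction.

y₁ = (5 + 21/5)/2 = 23/5.
y₂ = (23/5 + 21/(23/5))/2 = 527/115.
y₃ = (527/115 + 21/(527/115))/2 = 277727/60605.

277727/60605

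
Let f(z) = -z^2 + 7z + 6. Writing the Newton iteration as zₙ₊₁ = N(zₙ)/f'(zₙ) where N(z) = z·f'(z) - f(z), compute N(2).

-10

f'(z) = -2z + 7.
N(z) = z·f'(z) - f(z) = z·(-2z + 7) - (-z^2 + 7z + 6) = -z^2 - 6.
N(2) = -10.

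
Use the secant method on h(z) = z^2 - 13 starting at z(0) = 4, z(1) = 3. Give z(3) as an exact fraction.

h(4) = 3, h(3) = -4. z(2) = 3 - (-4)·(3 - 4)/((-4) - 3) = 25/7.
h(3) = -4, h(25/7) = -12/49. z(3) = (25/7) - (-12/49)·((25/7) - 3)/((-12/49) - (-4)) = 83/23.

83/23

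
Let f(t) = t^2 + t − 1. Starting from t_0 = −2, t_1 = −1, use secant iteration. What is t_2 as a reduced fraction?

−3/2

f(−2) = 1, f(−1) = −1. t_2 = (−1) − (−1)·((−1) − (−2))/((−1) − 1) = −3/2.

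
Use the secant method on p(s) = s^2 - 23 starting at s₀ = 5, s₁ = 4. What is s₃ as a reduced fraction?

p(5) = 2, p(4) = -7. s₂ = 4 - (-7)·(4 - 5)/((-7) - 2) = 43/9.
p(4) = -7, p(43/9) = -14/81. s₃ = (43/9) - (-14/81)·((43/9) - 4)/((-14/81) - (-7)) = 379/79.

379/79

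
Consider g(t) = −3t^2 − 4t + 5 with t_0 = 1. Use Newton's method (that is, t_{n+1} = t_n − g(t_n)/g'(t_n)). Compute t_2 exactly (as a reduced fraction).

g'(t) = −6t − 4.
g(1) = −2, g'(1) = −10, so t_1 = 1 − (−2)/(−10) = 4/5.
g(4/5) = −3/25, g'(4/5) = −44/5, so t_2 = (4/5) − (−3/25)/(−44/5) = 173/220.

173/220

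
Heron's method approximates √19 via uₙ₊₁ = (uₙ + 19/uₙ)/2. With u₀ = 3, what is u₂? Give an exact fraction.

367/84

u₁ = (3 + 19/3)/2 = 14/3.
u₂ = (14/3 + 19/(14/3))/2 = 367/84.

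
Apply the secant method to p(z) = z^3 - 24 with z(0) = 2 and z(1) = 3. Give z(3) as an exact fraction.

p(2) = -16, p(3) = 3. z(2) = 3 - 3·(3 - 2)/(3 - (-16)) = 54/19.
p(3) = 3, p(54/19) = -7152/6859. z(3) = (54/19) - (-7152/6859)·((54/19) - 3)/((-7152/6859) - 3) = 8882/3081.

8882/3081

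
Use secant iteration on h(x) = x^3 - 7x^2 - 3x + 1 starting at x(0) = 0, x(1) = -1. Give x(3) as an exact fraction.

h(0) = 1, h(-1) = -4. x(2) = (-1) - (-4)·((-1) - 0)/((-4) - 1) = -1/5.
h(-1) = -4, h(-1/5) = 164/125. x(3) = (-1/5) - (164/125)·((-1/5) - (-1))/((164/125) - (-4)) = -33/83.

-33/83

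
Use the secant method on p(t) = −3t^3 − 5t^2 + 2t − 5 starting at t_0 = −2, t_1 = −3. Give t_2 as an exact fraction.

p(−2) = −5, p(−3) = 25. t_2 = (−3) − 25·((−3) − (−2))/(25 − (−5)) = −13/6.

−13/6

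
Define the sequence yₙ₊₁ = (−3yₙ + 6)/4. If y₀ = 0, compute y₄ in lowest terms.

y₁ = (−3·0 + 6)/4 = 3/2.
y₂ = (−3·(3/2) + 6)/4 = 3/8.
y₃ = (−3·(3/8) + 6)/4 = 39/32.
y₄ = (−3·(39/32) + 6)/4 = 75/128.

75/128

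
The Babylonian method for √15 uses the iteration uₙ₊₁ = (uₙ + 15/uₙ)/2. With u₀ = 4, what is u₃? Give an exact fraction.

7380481/1905632

u₁ = (4 + 15/4)/2 = 31/8.
u₂ = (31/8 + 15/(31/8))/2 = 1921/496.
u₃ = (1921/496 + 15/(1921/496))/2 = 7380481/1905632.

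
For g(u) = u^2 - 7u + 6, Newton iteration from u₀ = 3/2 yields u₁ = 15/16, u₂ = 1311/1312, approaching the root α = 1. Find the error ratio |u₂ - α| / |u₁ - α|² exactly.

8/41

u₁ - α = 15/16 - 1 = -1/16, so |u₁ - α| = 1/16.
u₂ - α = 1311/1312 - 1 = -1/1312, so |u₂ - α| = 1/1312.
|u₁ - α|² = 1/256.
Ratio = (1/1312) / (1/256) = 8/41.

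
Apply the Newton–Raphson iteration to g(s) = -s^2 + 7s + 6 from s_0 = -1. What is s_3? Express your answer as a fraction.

g'(s) = -2s + 7.
g(-1) = -2, g'(-1) = 9, so s_1 = (-1) - (-2)/9 = -7/9.
g(-7/9) = -4/81, g'(-7/9) = 77/9, so s_2 = (-7/9) - (-4/81)/(77/9) = -535/693.
g(-535/693) = -16/480249, g'(-535/693) = 5921/693, so s_3 = (-535/693) - (-16/480249)/(5921/693) = -3167719/4103253.

-3167719/4103253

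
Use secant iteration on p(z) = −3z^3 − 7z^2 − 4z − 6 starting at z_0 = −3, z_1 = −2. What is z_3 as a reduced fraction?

−2343/1087

p(−3) = 24, p(−2) = −2. z_2 = (−2) − (−2)·((−2) − (−3))/((−2) − 24) = −27/13.
p(−2) = −2, p(−27/13) = −2220/2197. z_3 = (−27/13) − (−2220/2197)·((−27/13) − (−2))/((−2220/2197) − (−2)) = −2343/1087.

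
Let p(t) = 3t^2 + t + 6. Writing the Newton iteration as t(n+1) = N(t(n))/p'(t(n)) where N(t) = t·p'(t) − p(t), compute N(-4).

42

p'(t) = 6t + 1.
N(t) = t·p'(t) − p(t) = t·(6t + 1) − (3t^2 + t + 6) = 3t^2 − 6.
N(-4) = 42.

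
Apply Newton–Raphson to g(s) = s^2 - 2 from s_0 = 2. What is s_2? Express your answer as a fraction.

17/12

g'(s) = 2s.
g(2) = 2, g'(2) = 4, so s_1 = 2 - 2/4 = 3/2.
g(3/2) = 1/4, g'(3/2) = 3, so s_2 = (3/2) - (1/4)/3 = 17/12.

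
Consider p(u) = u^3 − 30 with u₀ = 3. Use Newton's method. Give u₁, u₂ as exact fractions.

p'(u) = 3u^2.
p(3) = −3, p'(3) = 27, so u₁ = 3 − (−3)/27 = 28/9.
p(28/9) = 82/729, p'(28/9) = 784/27, so u₂ = (28/9) − (82/729)/(784/27) = 32887/10584.

u₁ = 28/9, u₂ = 32887/10584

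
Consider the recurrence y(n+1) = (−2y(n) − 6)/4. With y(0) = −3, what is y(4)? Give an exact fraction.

−9/8

y(1) = (−2·(−3) − 6)/4 = 0.
y(2) = (−2·0 − 6)/4 = −3/2.
y(3) = (−2·(−3/2) − 6)/4 = −3/4.
y(4) = (−2·(−3/4) − 6)/4 = −9/8.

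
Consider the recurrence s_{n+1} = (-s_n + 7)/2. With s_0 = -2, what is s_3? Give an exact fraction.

s_1 = (-(-2) + 7)/2 = 9/2.
s_2 = (-(9/2) + 7)/2 = 5/4.
s_3 = (-(5/4) + 7)/2 = 23/8.

23/8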